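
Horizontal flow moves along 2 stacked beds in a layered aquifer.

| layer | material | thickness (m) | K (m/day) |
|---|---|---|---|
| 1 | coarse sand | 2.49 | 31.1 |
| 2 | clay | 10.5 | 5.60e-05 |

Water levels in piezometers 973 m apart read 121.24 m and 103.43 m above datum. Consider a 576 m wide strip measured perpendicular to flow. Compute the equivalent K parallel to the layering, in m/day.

Flow is parallel to layering, so each bed carries its own Darcy discharge and the transmissivities add.
Σ(K_i·b_i) = 31.1×2.49 + 5.60e-05×10.5 = 77.44 m²/day.
Total thickness b = 12.99 m, so K_eq = Σ(K_i·b_i)/b = 5.961 m/day.

5.96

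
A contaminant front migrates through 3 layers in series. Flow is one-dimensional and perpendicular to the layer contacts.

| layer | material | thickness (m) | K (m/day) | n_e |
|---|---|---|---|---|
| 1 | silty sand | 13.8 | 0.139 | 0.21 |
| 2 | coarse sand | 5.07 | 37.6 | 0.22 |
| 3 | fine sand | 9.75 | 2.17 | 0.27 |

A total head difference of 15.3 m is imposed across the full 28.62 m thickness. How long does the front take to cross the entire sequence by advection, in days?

With flow normal to the layers, continuity requires the same specific discharge q through every layer.
Σ(b_i/K_i) = 13.8/0.139 + 5.07/37.6 + 9.75/2.17 = 103.9 d.
q = Δh / Σ(b_i/K_i) = 15.3 / 103.9 = 0.1472 m/day.
In each layer the seepage velocity is v_i = q/n_i, so the layer transit time is t_i = b_i·n_i / q:
  layer 1 (silty sand): t_1 = 13.8 × 0.21 / 0.1472 = 19.68 d
  layer 2 (coarse sand): t_2 = 5.07 × 0.22 / 0.1472 = 7.575 d
  layer 3 (fine sand): t_3 = 9.75 × 0.27 / 0.1472 = 17.88 d
Total t = Σ t_i = 45.14 days.

45.1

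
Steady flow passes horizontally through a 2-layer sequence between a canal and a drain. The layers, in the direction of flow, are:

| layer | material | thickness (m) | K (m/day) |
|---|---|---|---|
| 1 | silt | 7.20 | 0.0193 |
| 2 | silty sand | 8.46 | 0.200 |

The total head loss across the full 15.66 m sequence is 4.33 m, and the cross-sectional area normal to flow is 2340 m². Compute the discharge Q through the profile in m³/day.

24.4

Flow is perpendicular to layering, so the layers act in series and the equivalent K is the thickness-weighted harmonic mean.
Total thickness L = 7.20 + 8.46 = 15.66 m.
Σ(b_i/K_i) = 7.20/0.0193 + 8.46/0.200 = 415.4 d.
K_eq = L / Σ(b_i/K_i) = 15.66 / 415.4 = 0.03770 m/day.
Q = K_eq · A · (Δh/L) = 0.03770 × 2340 × (4.33/15.66) = 24.39 m³/day.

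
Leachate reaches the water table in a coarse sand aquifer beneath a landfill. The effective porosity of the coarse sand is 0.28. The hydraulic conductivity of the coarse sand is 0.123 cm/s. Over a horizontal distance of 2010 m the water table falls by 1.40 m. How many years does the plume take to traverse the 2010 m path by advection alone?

Convert K: 0.123 cm/s × 864 = 106.3 m/day.
Hydraulic gradient i = Δh / L = 1.40 / 2010 = 0.0006965.
Darcy flux q = K · i = 106.3 × 0.0006965 = 0.07402 m/day.
Seepage velocity v = q / n_e = 0.07402 / 0.28 = 0.2644 m/day.
Travel time t = L / v = 2010 / 0.2644 = 7603 days = 20.82 years.

20.8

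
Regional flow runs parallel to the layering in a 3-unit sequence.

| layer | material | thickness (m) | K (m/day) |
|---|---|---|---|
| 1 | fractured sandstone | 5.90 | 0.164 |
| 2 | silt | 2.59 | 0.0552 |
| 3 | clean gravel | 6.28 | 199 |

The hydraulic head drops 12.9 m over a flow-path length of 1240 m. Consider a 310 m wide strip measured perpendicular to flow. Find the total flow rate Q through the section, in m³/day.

4030

Flow is parallel to layering, so each bed carries its own Darcy discharge and the transmissivities add.
Σ(K_i·b_i) = 0.164×5.90 + 0.0552×2.59 + 199×6.28 = 1251 m²/day.
Hydraulic gradient i = Δh / L = 12.9 / 1240 = 0.01040.
Q = Σ(K_i·b_i) · W · i = 1251 × 310 × 0.01040 = 4034 m³/day.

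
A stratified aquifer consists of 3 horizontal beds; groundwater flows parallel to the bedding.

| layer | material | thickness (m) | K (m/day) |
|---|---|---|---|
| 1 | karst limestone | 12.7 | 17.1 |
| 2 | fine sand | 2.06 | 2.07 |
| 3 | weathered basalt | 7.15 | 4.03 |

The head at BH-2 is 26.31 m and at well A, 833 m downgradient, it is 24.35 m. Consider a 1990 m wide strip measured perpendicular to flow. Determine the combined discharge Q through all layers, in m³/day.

1170

Flow is parallel to layering, so each bed carries its own Darcy discharge and the transmissivities add.
Σ(K_i·b_i) = 17.1×12.7 + 2.07×2.06 + 4.03×7.15 = 250.2 m²/day.
Hydraulic gradient i = (26.31 − 24.35) / 833 = 1.96 / 833 = 0.002353.
Q = Σ(K_i·b_i) · W · i = 250.2 × 1990 × 0.002353 = 1172 m³/day.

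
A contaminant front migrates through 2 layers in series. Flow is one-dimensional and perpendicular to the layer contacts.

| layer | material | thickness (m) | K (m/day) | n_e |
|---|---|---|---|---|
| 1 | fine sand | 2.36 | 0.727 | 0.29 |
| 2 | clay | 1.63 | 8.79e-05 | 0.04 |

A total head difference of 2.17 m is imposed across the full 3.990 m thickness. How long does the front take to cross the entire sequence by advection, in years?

17.5

With flow normal to the layers, continuity requires the same specific discharge q through every layer.
Σ(b_i/K_i) = 2.36/0.727 + 1.63/8.79e-05 = 18547 d.
q = Δh / Σ(b_i/K_i) = 2.17 / 18547 = 0.0001170 m/day.
In each layer the seepage velocity is v_i = q/n_i, so the layer transit time is t_i = b_i·n_i / q:
  layer 1 (fine sand): t_1 = 2.36 × 0.29 / 0.0001170 = 5850 d
  layer 2 (clay): t_2 = 1.63 × 0.04 / 0.0001170 = 557.3 d
Total t = Σ t_i = 6407 days = 17.54 years.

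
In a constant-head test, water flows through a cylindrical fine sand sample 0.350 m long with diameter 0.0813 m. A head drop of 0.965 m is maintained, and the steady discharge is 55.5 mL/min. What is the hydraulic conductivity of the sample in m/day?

Cross-sectional area A = π·(d/2)² = π × (0.0813/2)² = 0.005191 m².
Convert discharge: 55.5 mL/min = 9.250e-07 m³/s.
Darcy's law rearranged: K = Q·L / (A·Δh) = 9.250e-07 × 0.350 / (0.005191 × 0.965) = 6.463e-05 m/s = 5.584 m/day.

5.58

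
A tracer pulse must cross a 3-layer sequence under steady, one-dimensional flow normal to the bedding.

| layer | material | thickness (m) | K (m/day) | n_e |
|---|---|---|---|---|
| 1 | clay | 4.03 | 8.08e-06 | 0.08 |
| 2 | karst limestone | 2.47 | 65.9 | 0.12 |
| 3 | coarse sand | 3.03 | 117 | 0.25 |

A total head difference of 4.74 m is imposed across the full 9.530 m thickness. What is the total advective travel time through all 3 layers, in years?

396

With flow normal to the layers, continuity requires the same specific discharge q through every layer.
Σ(b_i/K_i) = 4.03/8.08e-06 + 2.47/65.9 + 3.03/117 = 4.988e+05 d.
q = Δh / Σ(b_i/K_i) = 4.74 / 4.988e+05 = 9.504e-06 m/day.
In each layer the seepage velocity is v_i = q/n_i, so the layer transit time is t_i = b_i·n_i / q:
  layer 1 (clay): t_1 = 4.03 × 0.08 / 9.504e-06 = 33924 d
  layer 2 (karst limestone): t_2 = 2.47 × 0.12 / 9.504e-06 = 31188 d
  layer 3 (coarse sand): t_3 = 3.03 × 0.25 / 9.504e-06 = 79707 d
Total t = Σ t_i = 1.448e+05 days = 396.5 years.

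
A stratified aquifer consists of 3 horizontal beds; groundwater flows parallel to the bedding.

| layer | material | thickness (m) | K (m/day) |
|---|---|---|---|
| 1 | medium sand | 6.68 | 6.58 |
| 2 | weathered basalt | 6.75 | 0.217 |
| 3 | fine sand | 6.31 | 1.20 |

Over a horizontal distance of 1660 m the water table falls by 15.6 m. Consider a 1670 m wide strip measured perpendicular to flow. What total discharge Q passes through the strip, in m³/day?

Flow is parallel to layering, so each bed carries its own Darcy discharge and the transmissivities add.
Σ(K_i·b_i) = 6.58×6.68 + 0.217×6.75 + 1.20×6.31 = 52.99 m²/day.
Hydraulic gradient i = Δh / L = 15.6 / 1660 = 0.009398.
Q = Σ(K_i·b_i) · W · i = 52.99 × 1670 × 0.009398 = 831.6 m³/day.

832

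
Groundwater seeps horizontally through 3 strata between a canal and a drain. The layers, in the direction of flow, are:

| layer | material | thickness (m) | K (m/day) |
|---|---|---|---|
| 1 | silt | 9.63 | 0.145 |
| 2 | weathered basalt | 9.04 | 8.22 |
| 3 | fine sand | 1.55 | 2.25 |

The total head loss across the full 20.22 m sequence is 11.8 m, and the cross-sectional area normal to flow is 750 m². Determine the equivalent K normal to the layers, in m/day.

Flow is perpendicular to layering, so the layers act in series and the equivalent K is the thickness-weighted harmonic mean.
Total thickness L = 9.63 + 9.04 + 1.55 = 20.22 m.
Σ(b_i/K_i) = 9.63/0.145 + 9.04/8.22 + 1.55/2.25 = 68.20 d.
K_eq = L / Σ(b_i/K_i) = 20.22 / 68.20 = 0.2965 m/day.

0.296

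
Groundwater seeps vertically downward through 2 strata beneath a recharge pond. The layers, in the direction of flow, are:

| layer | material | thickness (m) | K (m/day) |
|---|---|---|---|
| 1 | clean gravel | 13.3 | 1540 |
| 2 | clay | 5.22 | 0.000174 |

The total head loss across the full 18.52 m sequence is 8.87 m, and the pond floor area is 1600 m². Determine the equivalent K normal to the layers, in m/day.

0.000617

Flow is perpendicular to layering, so the layers act in series and the equivalent K is the thickness-weighted harmonic mean.
Total thickness L = 13.3 + 5.22 = 18.52 m.
Σ(b_i/K_i) = 13.3/1540 + 5.22/0.000174 = 30000 d.
K_eq = L / Σ(b_i/K_i) = 18.52 / 30000 = 0.0006173 m/day.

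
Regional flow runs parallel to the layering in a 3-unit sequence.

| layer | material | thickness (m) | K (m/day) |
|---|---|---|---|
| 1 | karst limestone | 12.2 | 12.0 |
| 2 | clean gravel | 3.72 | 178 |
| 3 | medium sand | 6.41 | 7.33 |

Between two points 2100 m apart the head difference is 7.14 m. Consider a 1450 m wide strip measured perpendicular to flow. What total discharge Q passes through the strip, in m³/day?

Flow is parallel to layering, so each bed carries its own Darcy discharge and the transmissivities add.
Σ(K_i·b_i) = 12.0×12.2 + 178×3.72 + 7.33×6.41 = 855.5 m²/day.
Hydraulic gradient i = Δh / L = 7.14 / 2100 = 0.003400.
Q = Σ(K_i·b_i) · W · i = 855.5 × 1450 × 0.003400 = 4218 m³/day.

4220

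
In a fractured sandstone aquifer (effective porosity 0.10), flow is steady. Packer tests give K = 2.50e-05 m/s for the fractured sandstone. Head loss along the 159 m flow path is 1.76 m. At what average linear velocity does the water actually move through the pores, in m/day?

0.239

Convert K: 2.50e-05 m/s × 86400 = 2.160 m/day.
Hydraulic gradient i = Δh / L = 1.76 / 159 = 0.01107.
Darcy flux q = K · i = 2.160 × 0.01107 = 0.02391 m/day.
Seepage velocity v = q / n_e = 0.02391 / 0.10 = 0.2391 m/day.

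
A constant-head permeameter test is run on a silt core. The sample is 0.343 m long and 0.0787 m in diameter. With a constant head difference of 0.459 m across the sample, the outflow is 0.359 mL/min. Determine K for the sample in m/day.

0.0794

Cross-sectional area A = π·(d/2)² = π × (0.0787/2)² = 0.004865 m².
Convert discharge: 0.359 mL/min = 5.983e-09 m³/s.
Darcy's law rearranged: K = Q·L / (A·Δh) = 5.983e-09 × 0.343 / (0.004865 × 0.459) = 9.191e-07 m/s = 0.07941 m/day.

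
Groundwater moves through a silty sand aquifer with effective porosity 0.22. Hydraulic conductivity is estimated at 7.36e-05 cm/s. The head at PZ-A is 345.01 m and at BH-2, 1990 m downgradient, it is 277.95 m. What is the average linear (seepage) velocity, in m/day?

0.00974

Convert K: 7.36e-05 cm/s × 864 = 0.06359 m/day.
Hydraulic gradient i = (345.01 − 277.95) / 1990 = 67.06 / 1990 = 0.03370.
Darcy flux q = K · i = 0.06359 × 0.03370 = 0.002143 m/day.
Seepage velocity v = q / n_e = 0.002143 / 0.22 = 0.009740 m/day.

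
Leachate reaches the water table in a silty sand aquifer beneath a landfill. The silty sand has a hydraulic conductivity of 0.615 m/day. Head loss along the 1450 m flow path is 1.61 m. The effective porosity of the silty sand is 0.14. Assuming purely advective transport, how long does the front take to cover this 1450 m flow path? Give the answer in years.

814

Hydraulic gradient i = Δh / L = 1.61 / 1450 = 0.001110.
Darcy flux q = K · i = 0.6150 × 0.001110 = 0.0006829 m/day.
Seepage velocity v = q / n_e = 0.0006829 / 0.14 = 0.004878 m/day.
Travel time t = L / v = 1450 / 0.004878 = 2.973e+05 days = 813.9 years.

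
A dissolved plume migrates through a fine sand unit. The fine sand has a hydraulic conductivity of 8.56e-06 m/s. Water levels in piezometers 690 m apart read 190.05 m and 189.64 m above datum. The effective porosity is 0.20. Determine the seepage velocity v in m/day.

Convert K: 8.56e-06 m/s × 86400 = 0.7396 m/day.
Hydraulic gradient i = (190.05 − 189.64) / 690 = 0.41 / 690 = 0.0005942.
Darcy flux q = K · i = 0.7396 × 0.0005942 = 0.0004395 m/day.
Seepage velocity v = q / n_e = 0.0004395 / 0.20 = 0.002197 m/day.

0.00220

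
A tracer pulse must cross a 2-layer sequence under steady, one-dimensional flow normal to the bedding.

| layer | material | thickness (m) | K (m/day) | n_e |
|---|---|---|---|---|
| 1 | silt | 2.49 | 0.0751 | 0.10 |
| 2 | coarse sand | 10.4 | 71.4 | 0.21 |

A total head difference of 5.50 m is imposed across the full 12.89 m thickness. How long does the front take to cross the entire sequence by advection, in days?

14.7

With flow normal to the layers, continuity requires the same specific discharge q through every layer.
Σ(b_i/K_i) = 2.49/0.0751 + 10.4/71.4 = 33.30 d.
q = Δh / Σ(b_i/K_i) = 5.50 / 33.30 = 0.1652 m/day.
In each layer the seepage velocity is v_i = q/n_i, so the layer transit time is t_i = b_i·n_i / q:
  layer 1 (silt): t_1 = 2.49 × 0.10 / 0.1652 = 1.508 d
  layer 2 (coarse sand): t_2 = 10.4 × 0.21 / 0.1652 = 13.22 d
Total t = Σ t_i = 14.73 days.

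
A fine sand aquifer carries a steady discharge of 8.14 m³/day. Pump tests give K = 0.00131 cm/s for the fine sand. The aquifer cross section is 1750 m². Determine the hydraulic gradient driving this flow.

Convert K: 0.00131 cm/s × 864 = 1.132 m/day.
From Q = K·A·i, i = Q / (K·A) = 8.14 / (1.132 × 1750) = 0.004110.

0.00411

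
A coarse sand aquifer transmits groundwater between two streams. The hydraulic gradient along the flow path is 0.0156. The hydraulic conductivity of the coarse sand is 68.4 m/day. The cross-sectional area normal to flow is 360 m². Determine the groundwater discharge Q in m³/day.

Hydraulic gradient i = 0.0156.
Darcy's law: Q = K · A · i = 68.40 × 360.0 × 0.01560 = 384.1 m³/day.

384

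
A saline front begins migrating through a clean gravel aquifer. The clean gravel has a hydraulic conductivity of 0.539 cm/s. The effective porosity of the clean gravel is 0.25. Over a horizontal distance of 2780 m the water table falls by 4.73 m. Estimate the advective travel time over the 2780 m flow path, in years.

Convert K: 0.539 cm/s × 864 = 465.7 m/day.
Hydraulic gradient i = Δh / L = 4.73 / 2780 = 0.001701.
Darcy flux q = K · i = 465.7 × 0.001701 = 0.7924 m/day.
Seepage velocity v = q / n_e = 0.7924 / 0.25 = 3.169 m/day.
Travel time t = L / v = 2780 / 3.169 = 877.1 days = 2.401 years.

2.40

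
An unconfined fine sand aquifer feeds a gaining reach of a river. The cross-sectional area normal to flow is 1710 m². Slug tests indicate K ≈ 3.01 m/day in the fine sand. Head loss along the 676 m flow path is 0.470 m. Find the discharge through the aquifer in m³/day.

Hydraulic gradient i = Δh / L = 0.470 / 676 = 0.0006953.
Darcy's law: Q = K · A · i = 3.010 × 1710 × 0.0006953 = 3.579 m³/day.

3.58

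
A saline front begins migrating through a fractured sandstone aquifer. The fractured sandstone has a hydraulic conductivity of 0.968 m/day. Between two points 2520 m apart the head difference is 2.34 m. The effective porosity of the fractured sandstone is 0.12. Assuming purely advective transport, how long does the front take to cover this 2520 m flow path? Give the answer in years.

Hydraulic gradient i = Δh / L = 2.34 / 2520 = 0.0009286.
Darcy flux q = K · i = 0.9680 × 0.0009286 = 0.0008989 m/day.
Seepage velocity v = q / n_e = 0.0008989 / 0.12 = 0.007490 m/day.
Travel time t = L / v = 2520 / 0.007490 = 3.364e+05 days = 921.1 years.

921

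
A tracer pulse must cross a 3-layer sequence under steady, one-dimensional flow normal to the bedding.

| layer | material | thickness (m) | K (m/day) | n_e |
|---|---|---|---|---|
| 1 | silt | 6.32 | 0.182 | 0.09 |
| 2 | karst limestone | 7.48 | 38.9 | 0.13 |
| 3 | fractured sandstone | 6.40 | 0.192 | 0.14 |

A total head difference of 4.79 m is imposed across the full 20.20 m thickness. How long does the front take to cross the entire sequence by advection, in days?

With flow normal to the layers, continuity requires the same specific discharge q through every layer.
Σ(b_i/K_i) = 6.32/0.182 + 7.48/38.9 + 6.40/0.192 = 68.25 d.
q = Δh / Σ(b_i/K_i) = 4.79 / 68.25 = 0.07018 m/day.
In each layer the seepage velocity is v_i = q/n_i, so the layer transit time is t_i = b_i·n_i / q:
  layer 1 (silt): t_1 = 6.32 × 0.09 / 0.07018 = 8.105 d
  layer 2 (karst limestone): t_2 = 7.48 × 0.13 / 0.07018 = 13.86 d
  layer 3 (fractured sandstone): t_3 = 6.40 × 0.14 / 0.07018 = 12.77 d
Total t = Σ t_i = 34.73 days.

34.7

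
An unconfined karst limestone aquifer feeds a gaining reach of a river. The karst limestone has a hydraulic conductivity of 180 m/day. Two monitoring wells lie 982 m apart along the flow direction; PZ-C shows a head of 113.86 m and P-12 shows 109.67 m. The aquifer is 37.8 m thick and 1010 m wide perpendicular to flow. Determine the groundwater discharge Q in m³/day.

Cross-sectional area A = 1010 × 37.8 = 38178 m².
Hydraulic gradient i = (113.86 − 109.67) / 982 = 4.19 / 982 = 0.004267.
Darcy's law: Q = K · A · i = 180.0 × 38178 × 0.004267 = 29322 m³/day.

29300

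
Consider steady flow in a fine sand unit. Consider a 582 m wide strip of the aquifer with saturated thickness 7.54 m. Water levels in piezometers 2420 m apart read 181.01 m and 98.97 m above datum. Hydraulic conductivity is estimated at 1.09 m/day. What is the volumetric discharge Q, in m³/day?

162

Cross-sectional area A = 582 × 7.54 = 4388 m².
Hydraulic gradient i = (181.01 − 98.97) / 2420 = 82.04 / 2420 = 0.03390.
Darcy's law: Q = K · A · i = 1.090 × 4388 × 0.03390 = 162.2 m³/day.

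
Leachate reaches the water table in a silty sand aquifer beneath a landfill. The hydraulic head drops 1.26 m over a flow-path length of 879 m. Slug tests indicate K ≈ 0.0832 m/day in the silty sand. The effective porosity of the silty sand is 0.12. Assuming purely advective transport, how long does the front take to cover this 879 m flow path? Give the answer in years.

2420

Hydraulic gradient i = Δh / L = 1.26 / 879 = 0.001433.
Darcy flux q = K · i = 0.08320 × 0.001433 = 0.0001193 m/day.
Seepage velocity v = q / n_e = 0.0001193 / 0.12 = 0.0009939 m/day.
Travel time t = L / v = 879 / 0.0009939 = 8.844e+05 days = 2421 years.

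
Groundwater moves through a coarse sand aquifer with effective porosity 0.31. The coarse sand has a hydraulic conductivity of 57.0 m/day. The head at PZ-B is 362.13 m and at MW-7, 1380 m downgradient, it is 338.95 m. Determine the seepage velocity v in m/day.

3.09

Hydraulic gradient i = (362.13 − 338.95) / 1380 = 23.18 / 1380 = 0.01680.
Darcy flux q = K · i = 57.00 × 0.01680 = 0.9574 m/day.
Seepage velocity v = q / n_e = 0.9574 / 0.31 = 3.088 m/day.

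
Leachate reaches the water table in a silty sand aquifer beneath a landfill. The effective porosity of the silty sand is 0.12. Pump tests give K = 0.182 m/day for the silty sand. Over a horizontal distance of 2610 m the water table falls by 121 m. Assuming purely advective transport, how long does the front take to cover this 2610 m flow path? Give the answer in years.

Hydraulic gradient i = Δh / L = 121 / 2610 = 0.04636.
Darcy flux q = K · i = 0.1820 × 0.04636 = 0.008438 m/day.
Seepage velocity v = q / n_e = 0.008438 / 0.12 = 0.07031 m/day.
Travel time t = L / v = 2610 / 0.07031 = 37120 days = 101.6 years.

102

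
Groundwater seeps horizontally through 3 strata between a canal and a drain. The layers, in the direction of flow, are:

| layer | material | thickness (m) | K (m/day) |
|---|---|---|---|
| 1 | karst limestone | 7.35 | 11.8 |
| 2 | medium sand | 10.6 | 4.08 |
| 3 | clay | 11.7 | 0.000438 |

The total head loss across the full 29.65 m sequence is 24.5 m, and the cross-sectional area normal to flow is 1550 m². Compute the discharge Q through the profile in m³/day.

1.42

Flow is perpendicular to layering, so the layers act in series and the equivalent K is the thickness-weighted harmonic mean.
Total thickness L = 7.35 + 10.6 + 11.7 = 29.65 m.
Σ(b_i/K_i) = 7.35/11.8 + 10.6/4.08 + 11.7/0.000438 = 26716 d.
K_eq = L / Σ(b_i/K_i) = 29.65 / 26716 = 0.001110 m/day.
Q = K_eq · A · (Δh/L) = 0.001110 × 1550 × (24.5/29.65) = 1.421 m³/day.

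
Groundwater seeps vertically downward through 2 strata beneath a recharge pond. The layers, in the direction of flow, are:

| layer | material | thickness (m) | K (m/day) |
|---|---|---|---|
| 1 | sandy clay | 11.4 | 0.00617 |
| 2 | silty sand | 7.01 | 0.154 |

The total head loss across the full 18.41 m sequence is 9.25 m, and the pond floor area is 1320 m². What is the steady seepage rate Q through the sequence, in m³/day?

Flow is perpendicular to layering, so the layers act in series and the equivalent K is the thickness-weighted harmonic mean.
Total thickness L = 11.4 + 7.01 = 18.41 m.
Σ(b_i/K_i) = 11.4/0.00617 + 7.01/0.154 = 1893 d.
K_eq = L / Σ(b_i/K_i) = 18.41 / 1893 = 0.009724 m/day.
Q = K_eq · A · (Δh/L) = 0.009724 × 1320 × (9.25/18.41) = 6.450 m³/day.

6.45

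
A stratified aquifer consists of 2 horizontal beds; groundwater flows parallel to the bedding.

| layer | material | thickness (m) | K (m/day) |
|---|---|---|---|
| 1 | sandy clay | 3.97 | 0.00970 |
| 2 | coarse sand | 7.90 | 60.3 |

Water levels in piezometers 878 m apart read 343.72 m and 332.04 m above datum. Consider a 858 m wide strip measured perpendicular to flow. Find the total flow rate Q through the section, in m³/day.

5440

Flow is parallel to layering, so each bed carries its own Darcy discharge and the transmissivities add.
Σ(K_i·b_i) = 0.00970×3.97 + 60.3×7.90 = 476.4 m²/day.
Hydraulic gradient i = (343.72 − 332.04) / 878 = 11.68 / 878 = 0.01330.
Q = Σ(K_i·b_i) · W · i = 476.4 × 858 × 0.01330 = 5438 m³/day.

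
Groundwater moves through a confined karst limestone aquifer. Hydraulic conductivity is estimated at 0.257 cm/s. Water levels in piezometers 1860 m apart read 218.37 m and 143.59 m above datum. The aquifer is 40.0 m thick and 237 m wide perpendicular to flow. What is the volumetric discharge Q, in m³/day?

84600

Convert K: 0.257 cm/s × 864 = 222.0 m/day.
Cross-sectional area A = 237 × 40.0 = 9480 m².
Hydraulic gradient i = (218.37 − 143.59) / 1860 = 74.78 / 1860 = 0.04020.
Darcy's law: Q = K · A · i = 222.0 × 9480 × 0.04020 = 84631 m³/day.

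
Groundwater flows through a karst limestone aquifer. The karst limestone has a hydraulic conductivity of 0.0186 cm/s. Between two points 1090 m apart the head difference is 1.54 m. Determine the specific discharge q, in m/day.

0.0227

Convert K: 0.0186 cm/s × 864 = 16.07 m/day.
Hydraulic gradient i = Δh / L = 1.54 / 1090 = 0.001413.
Specific discharge q = K · i = 16.07 × 0.001413 = 0.02270 m/day.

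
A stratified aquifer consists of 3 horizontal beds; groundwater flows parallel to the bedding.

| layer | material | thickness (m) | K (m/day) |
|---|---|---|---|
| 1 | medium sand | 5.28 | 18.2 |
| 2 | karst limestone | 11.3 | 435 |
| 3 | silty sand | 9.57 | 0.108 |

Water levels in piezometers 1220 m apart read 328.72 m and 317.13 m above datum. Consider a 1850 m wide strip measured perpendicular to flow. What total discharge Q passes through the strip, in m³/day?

88100

Flow is parallel to layering, so each bed carries its own Darcy discharge and the transmissivities add.
Σ(K_i·b_i) = 18.2×5.28 + 435×11.3 + 0.108×9.57 = 5013 m²/day.
Hydraulic gradient i = (328.72 − 317.13) / 1220 = 11.59 / 1220 = 0.009500.
Q = Σ(K_i·b_i) · W · i = 5013 × 1850 × 0.009500 = 88097 m³/day.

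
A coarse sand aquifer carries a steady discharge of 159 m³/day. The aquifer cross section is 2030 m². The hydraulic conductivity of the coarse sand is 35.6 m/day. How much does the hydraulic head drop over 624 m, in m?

From Q = K·A·i, i = Q / (K·A) = 159 / (35.60 × 2030) = 0.002200.
Head loss Δh = i · L = 0.002200 × 624 = 1.373 m.

1.37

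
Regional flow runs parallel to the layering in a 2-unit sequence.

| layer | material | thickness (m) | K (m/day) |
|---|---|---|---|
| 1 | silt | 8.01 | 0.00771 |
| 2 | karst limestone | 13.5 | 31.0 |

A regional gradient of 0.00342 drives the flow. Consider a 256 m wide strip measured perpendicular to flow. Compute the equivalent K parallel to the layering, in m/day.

Flow is parallel to layering, so each bed carries its own Darcy discharge and the transmissivities add.
Σ(K_i·b_i) = 0.00771×8.01 + 31.0×13.5 = 418.6 m²/day.
Total thickness b = 21.51 m, so K_eq = Σ(K_i·b_i)/b = 19.46 m/day.

19.5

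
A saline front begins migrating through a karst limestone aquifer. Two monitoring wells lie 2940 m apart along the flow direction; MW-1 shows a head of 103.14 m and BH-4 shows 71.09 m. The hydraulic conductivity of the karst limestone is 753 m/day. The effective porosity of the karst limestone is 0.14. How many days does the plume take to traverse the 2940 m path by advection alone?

Hydraulic gradient i = (103.14 − 71.09) / 2940 = 32.05 / 2940 = 0.01090.
Darcy flux q = K · i = 753.0 × 0.01090 = 8.209 m/day.
Seepage velocity v = q / n_e = 8.209 / 0.14 = 58.63 m/day.
Travel time t = L / v = 2940 / 58.63 = 50.14 days.

50.1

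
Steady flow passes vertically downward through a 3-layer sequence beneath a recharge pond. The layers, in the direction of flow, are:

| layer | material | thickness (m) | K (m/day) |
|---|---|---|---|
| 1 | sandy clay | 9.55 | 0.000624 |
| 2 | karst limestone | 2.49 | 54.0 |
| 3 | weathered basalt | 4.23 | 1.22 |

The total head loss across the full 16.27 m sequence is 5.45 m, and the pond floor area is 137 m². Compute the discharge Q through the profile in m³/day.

Flow is perpendicular to layering, so the layers act in series and the equivalent K is the thickness-weighted harmonic mean.
Total thickness L = 9.55 + 2.49 + 4.23 = 16.27 m.
Σ(b_i/K_i) = 9.55/0.000624 + 2.49/54.0 + 4.23/1.22 = 15308 d.
K_eq = L / Σ(b_i/K_i) = 16.27 / 15308 = 0.001063 m/day.
Q = K_eq · A · (Δh/L) = 0.001063 × 137 × (5.45/16.27) = 0.04878 m³/day.

0.0488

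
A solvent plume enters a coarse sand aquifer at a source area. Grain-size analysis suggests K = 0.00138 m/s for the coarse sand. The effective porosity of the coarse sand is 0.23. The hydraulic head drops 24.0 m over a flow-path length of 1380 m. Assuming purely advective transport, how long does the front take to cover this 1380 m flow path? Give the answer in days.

Convert K: 0.00138 m/s × 86400 = 119.2 m/day.
Hydraulic gradient i = Δh / L = 24.0 / 1380 = 0.01739.
Darcy flux q = K · i = 119.2 × 0.01739 = 2.074 m/day.
Seepage velocity v = q / n_e = 2.074 / 0.23 = 9.016 m/day.
Travel time t = L / v = 1380 / 9.016 = 153.1 days.

153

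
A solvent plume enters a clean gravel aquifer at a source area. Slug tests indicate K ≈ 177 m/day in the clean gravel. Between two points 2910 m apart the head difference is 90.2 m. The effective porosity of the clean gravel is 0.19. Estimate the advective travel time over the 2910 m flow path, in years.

0.276

Hydraulic gradient i = Δh / L = 90.2 / 2910 = 0.03100.
Darcy flux q = K · i = 177.0 × 0.03100 = 5.486 m/day.
Seepage velocity v = q / n_e = 5.486 / 0.19 = 28.88 m/day.
Travel time t = L / v = 2910 / 28.88 = 100.8 days = 0.2759 years.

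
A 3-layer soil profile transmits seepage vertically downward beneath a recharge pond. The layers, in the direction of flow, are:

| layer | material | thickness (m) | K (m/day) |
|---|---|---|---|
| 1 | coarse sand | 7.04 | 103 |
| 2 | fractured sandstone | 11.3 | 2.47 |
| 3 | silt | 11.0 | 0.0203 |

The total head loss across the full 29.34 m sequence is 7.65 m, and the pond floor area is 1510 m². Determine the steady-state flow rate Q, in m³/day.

21.1

Flow is perpendicular to layering, so the layers act in series and the equivalent K is the thickness-weighted harmonic mean.
Total thickness L = 7.04 + 11.3 + 11.0 = 29.34 m.
Σ(b_i/K_i) = 7.04/103 + 11.3/2.47 + 11.0/0.0203 = 546.5 d.
K_eq = L / Σ(b_i/K_i) = 29.34 / 546.5 = 0.05369 m/day.
Q = K_eq · A · (Δh/L) = 0.05369 × 1510 × (7.65/29.34) = 21.14 m³/day.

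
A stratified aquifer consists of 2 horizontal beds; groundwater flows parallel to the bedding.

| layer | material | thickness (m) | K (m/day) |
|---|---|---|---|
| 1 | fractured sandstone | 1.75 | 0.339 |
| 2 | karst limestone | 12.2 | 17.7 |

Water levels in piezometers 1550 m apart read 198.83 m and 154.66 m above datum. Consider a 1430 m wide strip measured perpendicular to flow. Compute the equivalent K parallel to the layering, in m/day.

15.5

Flow is parallel to layering, so each bed carries its own Darcy discharge and the transmissivities add.
Σ(K_i·b_i) = 0.339×1.75 + 17.7×12.2 = 216.5 m²/day.
Total thickness b = 13.95 m, so K_eq = Σ(K_i·b_i)/b = 15.52 m/day.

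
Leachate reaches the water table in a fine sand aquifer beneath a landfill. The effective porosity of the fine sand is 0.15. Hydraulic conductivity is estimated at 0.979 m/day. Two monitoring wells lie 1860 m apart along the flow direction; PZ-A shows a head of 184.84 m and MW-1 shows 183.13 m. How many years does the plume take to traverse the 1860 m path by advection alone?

849

Hydraulic gradient i = (184.84 − 183.13) / 1860 = 1.71 / 1860 = 0.0009194.
Darcy flux q = K · i = 0.9790 × 0.0009194 = 0.0009000 m/day.
Seepage velocity v = q / n_e = 0.0009000 / 0.15 = 0.006000 m/day.
Travel time t = L / v = 1860 / 0.006000 = 3.100e+05 days = 848.7 years.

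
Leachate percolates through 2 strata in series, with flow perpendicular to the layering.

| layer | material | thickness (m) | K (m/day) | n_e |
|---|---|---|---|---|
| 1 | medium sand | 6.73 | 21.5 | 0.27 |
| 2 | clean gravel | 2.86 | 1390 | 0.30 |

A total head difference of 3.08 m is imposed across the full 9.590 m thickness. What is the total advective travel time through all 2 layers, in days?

0.274

With flow normal to the layers, continuity requires the same specific discharge q through every layer.
Σ(b_i/K_i) = 6.73/21.5 + 2.86/1390 = 0.3151 d.
q = Δh / Σ(b_i/K_i) = 3.08 / 0.3151 = 9.775 m/day.
In each layer the seepage velocity is v_i = q/n_i, so the layer transit time is t_i = b_i·n_i / q:
  layer 1 (medium sand): t_1 = 6.73 × 0.27 / 9.775 = 0.1859 d
  layer 2 (clean gravel): t_2 = 2.86 × 0.30 / 9.775 = 0.08777 d
Total t = Σ t_i = 0.2737 days.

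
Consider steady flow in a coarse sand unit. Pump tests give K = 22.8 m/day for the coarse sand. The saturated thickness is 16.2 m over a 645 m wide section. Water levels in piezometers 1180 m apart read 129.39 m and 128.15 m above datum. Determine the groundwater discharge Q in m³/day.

250

Cross-sectional area A = 645 × 16.2 = 10449 m².
Hydraulic gradient i = (129.39 − 128.15) / 1180 = 1.24 / 1180 = 0.001051.
Darcy's law: Q = K · A · i = 22.80 × 10449 × 0.001051 = 250.4 m³/day.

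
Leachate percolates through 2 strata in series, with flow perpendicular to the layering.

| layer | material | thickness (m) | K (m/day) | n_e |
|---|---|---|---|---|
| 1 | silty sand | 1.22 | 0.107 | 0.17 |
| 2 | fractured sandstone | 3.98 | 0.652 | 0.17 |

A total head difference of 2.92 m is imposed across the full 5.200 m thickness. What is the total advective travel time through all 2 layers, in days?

With flow normal to the layers, continuity requires the same specific discharge q through every layer.
Σ(b_i/K_i) = 1.22/0.107 + 3.98/0.652 = 17.51 d.
q = Δh / Σ(b_i/K_i) = 2.92 / 17.51 = 0.1668 m/day.
In each layer the seepage velocity is v_i = q/n_i, so the layer transit time is t_i = b_i·n_i / q:
  layer 1 (silty sand): t_1 = 1.22 × 0.17 / 0.1668 = 1.243 d
  layer 2 (fractured sandstone): t_2 = 3.98 × 0.17 / 0.1668 = 4.056 d
Total t = Σ t_i = 5.300 days.

5.30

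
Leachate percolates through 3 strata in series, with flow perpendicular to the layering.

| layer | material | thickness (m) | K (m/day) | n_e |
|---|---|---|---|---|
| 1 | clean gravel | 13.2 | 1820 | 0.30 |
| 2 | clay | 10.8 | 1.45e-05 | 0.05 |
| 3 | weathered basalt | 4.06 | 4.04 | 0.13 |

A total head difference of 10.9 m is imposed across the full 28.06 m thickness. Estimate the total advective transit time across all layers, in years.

With flow normal to the layers, continuity requires the same specific discharge q through every layer.
Σ(b_i/K_i) = 13.2/1820 + 10.8/1.45e-05 + 4.06/4.04 = 7.448e+05 d.
q = Δh / Σ(b_i/K_i) = 10.9 / 7.448e+05 = 1.463e-05 m/day.
In each layer the seepage velocity is v_i = q/n_i, so the layer transit time is t_i = b_i·n_i / q:
  layer 1 (clean gravel): t_1 = 13.2 × 0.30 / 1.463e-05 = 2.706e+05 d
  layer 2 (clay): t_2 = 10.8 × 0.05 / 1.463e-05 = 36900 d
  layer 3 (weathered basalt): t_3 = 4.06 × 0.13 / 1.463e-05 = 36066 d
Total t = Σ t_i = 3.436e+05 days = 940.6 years.

941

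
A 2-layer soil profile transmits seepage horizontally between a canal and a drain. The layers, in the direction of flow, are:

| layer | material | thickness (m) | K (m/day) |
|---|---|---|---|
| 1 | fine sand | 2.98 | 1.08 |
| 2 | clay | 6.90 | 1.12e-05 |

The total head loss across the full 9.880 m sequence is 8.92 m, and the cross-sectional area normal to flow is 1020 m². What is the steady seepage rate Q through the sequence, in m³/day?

Flow is perpendicular to layering, so the layers act in series and the equivalent K is the thickness-weighted harmonic mean.
Total thickness L = 2.98 + 6.90 = 9.880 m.
Σ(b_i/K_i) = 2.98/1.08 + 6.90/1.12e-05 = 6.161e+05 d.
K_eq = L / Σ(b_i/K_i) = 9.880 / 6.161e+05 = 1.604e-05 m/day.
Q = K_eq · A · (Δh/L) = 1.604e-05 × 1020 × (8.92/9.880) = 0.01477 m³/day.

0.0148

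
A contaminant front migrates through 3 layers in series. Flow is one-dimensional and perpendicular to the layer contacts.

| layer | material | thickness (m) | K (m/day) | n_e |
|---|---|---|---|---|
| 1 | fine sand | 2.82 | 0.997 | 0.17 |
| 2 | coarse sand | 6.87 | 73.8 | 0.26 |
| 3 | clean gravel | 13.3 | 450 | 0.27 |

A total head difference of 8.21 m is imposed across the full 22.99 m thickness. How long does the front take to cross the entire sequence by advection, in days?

2.11

With flow normal to the layers, continuity requires the same specific discharge q through every layer.
Σ(b_i/K_i) = 2.82/0.997 + 6.87/73.8 + 13.3/450 = 2.951 d.
q = Δh / Σ(b_i/K_i) = 8.21 / 2.951 = 2.782 m/day.
In each layer the seepage velocity is v_i = q/n_i, so the layer transit time is t_i = b_i·n_i / q:
  layer 1 (fine sand): t_1 = 2.82 × 0.17 / 2.782 = 0.1723 d
  layer 2 (coarse sand): t_2 = 6.87 × 0.26 / 2.782 = 0.6421 d
  layer 3 (clean gravel): t_3 = 13.3 × 0.27 / 2.782 = 1.291 d
Total t = Σ t_i = 2.105 days.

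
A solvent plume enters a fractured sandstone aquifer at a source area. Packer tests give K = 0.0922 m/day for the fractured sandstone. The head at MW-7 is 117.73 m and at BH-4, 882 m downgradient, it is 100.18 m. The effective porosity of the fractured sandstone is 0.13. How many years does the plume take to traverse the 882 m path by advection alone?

171

Hydraulic gradient i = (117.73 − 100.18) / 882 = 17.55 / 882 = 0.01990.
Darcy flux q = K · i = 0.09220 × 0.01990 = 0.001835 m/day.
Seepage velocity v = q / n_e = 0.001835 / 0.13 = 0.01411 m/day.
Travel time t = L / v = 882 / 0.01411 = 62499 days = 171.1 years.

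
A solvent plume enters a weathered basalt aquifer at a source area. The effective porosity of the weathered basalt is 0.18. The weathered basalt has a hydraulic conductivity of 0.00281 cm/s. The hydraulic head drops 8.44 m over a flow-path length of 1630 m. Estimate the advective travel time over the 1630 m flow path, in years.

63.9

Convert K: 0.00281 cm/s × 864 = 2.428 m/day.
Hydraulic gradient i = Δh / L = 8.44 / 1630 = 0.005178.
Darcy flux q = K · i = 2.428 × 0.005178 = 0.01257 m/day.
Seepage velocity v = q / n_e = 0.01257 / 0.18 = 0.06984 m/day.
Travel time t = L / v = 1630 / 0.06984 = 23339 days = 63.90 years.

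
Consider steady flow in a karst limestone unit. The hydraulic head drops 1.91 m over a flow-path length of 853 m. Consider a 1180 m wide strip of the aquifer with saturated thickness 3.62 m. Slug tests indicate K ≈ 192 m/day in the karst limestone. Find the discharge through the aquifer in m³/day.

Cross-sectional area A = 1180 × 3.62 = 4272 m².
Hydraulic gradient i = Δh / L = 1.91 / 853 = 0.002239.
Darcy's law: Q = K · A · i = 192.0 × 4272 × 0.002239 = 1836 m³/day.

1840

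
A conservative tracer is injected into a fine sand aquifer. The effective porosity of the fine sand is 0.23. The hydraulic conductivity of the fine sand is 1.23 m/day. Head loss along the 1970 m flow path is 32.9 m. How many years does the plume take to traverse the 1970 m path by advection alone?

60.4

Hydraulic gradient i = Δh / L = 32.9 / 1970 = 0.01670.
Darcy flux q = K · i = 1.230 × 0.01670 = 0.02054 m/day.
Seepage velocity v = q / n_e = 0.02054 / 0.23 = 0.08931 m/day.
Travel time t = L / v = 1970 / 0.08931 = 22058 days = 60.39 years.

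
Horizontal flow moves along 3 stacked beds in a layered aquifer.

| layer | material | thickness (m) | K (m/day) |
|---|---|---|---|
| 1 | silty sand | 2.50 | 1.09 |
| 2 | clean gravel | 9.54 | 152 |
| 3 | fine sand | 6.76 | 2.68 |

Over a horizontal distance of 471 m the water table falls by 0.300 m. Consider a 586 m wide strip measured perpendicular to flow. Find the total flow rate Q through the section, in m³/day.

549

Flow is parallel to layering, so each bed carries its own Darcy discharge and the transmissivities add.
Σ(K_i·b_i) = 1.09×2.50 + 152×9.54 + 2.68×6.76 = 1471 m²/day.
Hydraulic gradient i = Δh / L = 0.300 / 471 = 0.0006369.
Q = Σ(K_i·b_i) · W · i = 1471 × 586 × 0.0006369 = 549.0 m³/day.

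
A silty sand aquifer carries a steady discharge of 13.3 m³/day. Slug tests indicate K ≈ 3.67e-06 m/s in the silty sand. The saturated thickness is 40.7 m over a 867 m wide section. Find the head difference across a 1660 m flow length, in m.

1.97

Convert K: 3.67e-06 m/s × 86400 = 0.3171 m/day.
Cross-sectional area A = 867 × 40.7 = 35287 m².
From Q = K·A·i, i = Q / (K·A) = 13.3 / (0.3171 × 35287) = 0.001189.
Head loss Δh = i · L = 0.001189 × 1660 = 1.973 m.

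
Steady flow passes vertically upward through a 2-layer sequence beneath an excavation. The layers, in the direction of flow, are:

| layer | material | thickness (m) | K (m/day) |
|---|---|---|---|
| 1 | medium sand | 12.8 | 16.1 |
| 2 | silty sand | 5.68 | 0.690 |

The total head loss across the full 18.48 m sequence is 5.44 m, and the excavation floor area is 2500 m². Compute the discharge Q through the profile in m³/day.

Flow is perpendicular to layering, so the layers act in series and the equivalent K is the thickness-weighted harmonic mean.
Total thickness L = 12.8 + 5.68 = 18.48 m.
Σ(b_i/K_i) = 12.8/16.1 + 5.68/0.690 = 9.027 d.
K_eq = L / Σ(b_i/K_i) = 18.48 / 9.027 = 2.047 m/day.
Q = K_eq · A · (Δh/L) = 2.047 × 2500 × (5.44/18.48) = 1507 m³/day.

1510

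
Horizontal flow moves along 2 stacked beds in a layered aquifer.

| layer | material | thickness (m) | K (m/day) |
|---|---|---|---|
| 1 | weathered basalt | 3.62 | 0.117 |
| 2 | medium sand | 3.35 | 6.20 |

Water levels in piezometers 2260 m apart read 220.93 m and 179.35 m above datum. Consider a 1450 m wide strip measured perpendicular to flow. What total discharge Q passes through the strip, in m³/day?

Flow is parallel to layering, so each bed carries its own Darcy discharge and the transmissivities add.
Σ(K_i·b_i) = 0.117×3.62 + 6.20×3.35 = 21.19 m²/day.
Hydraulic gradient i = (220.93 − 179.35) / 2260 = 41.58 / 2260 = 0.01840.
Q = Σ(K_i·b_i) · W · i = 21.19 × 1450 × 0.01840 = 565.4 m³/day.

565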